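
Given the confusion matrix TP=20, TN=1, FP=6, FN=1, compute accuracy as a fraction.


Accuracy = (TP + TN) / (TP + TN + FP + FN)
TP + TN = 20 + 1 = 21
Total = 20 + 1 + 6 + 1 = 28
Accuracy = 21 / 28 = 3/4

3/4


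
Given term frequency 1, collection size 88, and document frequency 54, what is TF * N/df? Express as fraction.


TF * (N/df)
= 1 * (88/54)
= 1 * 44/27
= 44/27

44/27


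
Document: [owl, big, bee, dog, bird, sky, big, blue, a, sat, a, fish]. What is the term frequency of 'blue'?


Document has 12 words
Scanning for 'blue':
Found at positions: [7]
Count = 1

1


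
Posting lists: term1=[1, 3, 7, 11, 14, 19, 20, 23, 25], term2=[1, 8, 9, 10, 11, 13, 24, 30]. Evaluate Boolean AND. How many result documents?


Boolean AND: find intersection of posting lists
term1 docs: [1, 3, 7, 11, 14, 19, 20, 23, 25]
term2 docs: [1, 8, 9, 10, 11, 13, 24, 30]
Intersection: [1, 11]
|intersection| = 2

2


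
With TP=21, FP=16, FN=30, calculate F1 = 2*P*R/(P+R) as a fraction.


F1 = 2 * P * R / (P + R)
P = TP/(TP+FP) = 21/37 = 21/37
R = TP/(TP+FN) = 21/51 = 7/17
2 * P * R = 2 * 21/37 * 7/17 = 294/629
P + R = 21/37 + 7/17 = 616/629
F1 = 294/629 / 616/629 = 21/44

21/44


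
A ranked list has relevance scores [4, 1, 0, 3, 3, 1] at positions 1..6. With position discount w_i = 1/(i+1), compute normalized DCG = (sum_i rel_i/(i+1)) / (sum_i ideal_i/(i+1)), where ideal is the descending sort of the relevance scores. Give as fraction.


Position discount weights w_i = 1/(i+1) for i=1..6:
Weights = [1/2, 1/3, 1/4, 1/5, 1/6, 1/7]
Actual relevance: [4, 1, 0, 3, 3, 1]
DCG = 4/2 + 1/3 + 0/4 + 3/5 + 3/6 + 1/7 = 751/210
Ideal relevance (sorted desc): [4, 3, 3, 1, 1, 0]
Ideal DCG = 4/2 + 3/3 + 3/4 + 1/5 + 1/6 + 0/7 = 247/60
nDCG = DCG / ideal_DCG = 751/210 / 247/60 = 1502/1729

1502/1729


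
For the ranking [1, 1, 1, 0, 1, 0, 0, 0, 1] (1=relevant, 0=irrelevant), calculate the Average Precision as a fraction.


Computing P@k for each relevant position:
Position 1: relevant, P@1 = 1/1 = 1
Position 2: relevant, P@2 = 2/2 = 1
Position 3: relevant, P@3 = 3/3 = 1
Position 4: not relevant
Position 5: relevant, P@5 = 4/5 = 4/5
Position 6: not relevant
Position 7: not relevant
Position 8: not relevant
Position 9: relevant, P@9 = 5/9 = 5/9
Sum of P@k = 1 + 1 + 1 + 4/5 + 5/9 = 196/45
AP = 196/45 / 5 = 196/225

196/225


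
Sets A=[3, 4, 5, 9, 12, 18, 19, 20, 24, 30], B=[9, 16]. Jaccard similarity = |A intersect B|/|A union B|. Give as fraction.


A intersect B = [9]
|A intersect B| = 1
A union B = [3, 4, 5, 9, 12, 16, 18, 19, 20, 24, 30]
|A union B| = 11
Jaccard = 1/11 = 1/11

1/11


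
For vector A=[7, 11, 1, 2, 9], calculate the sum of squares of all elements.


|A|^2 = sum of squared components
A[0]^2 = 7^2 = 49
A[1]^2 = 11^2 = 121
A[2]^2 = 1^2 = 1
A[3]^2 = 2^2 = 4
A[4]^2 = 9^2 = 81
Sum = 49 + 121 + 1 + 4 + 81 = 256

256


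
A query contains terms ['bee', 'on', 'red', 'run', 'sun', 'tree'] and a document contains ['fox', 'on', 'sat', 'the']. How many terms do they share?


Query terms: ['bee', 'on', 'red', 'run', 'sun', 'tree']
Document terms: ['fox', 'on', 'sat', 'the']
Common terms: ['on']
Overlap count = 1

1


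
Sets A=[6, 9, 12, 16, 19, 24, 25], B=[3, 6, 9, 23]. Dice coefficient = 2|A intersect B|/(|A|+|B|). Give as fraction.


A intersect B = [6, 9]
|A intersect B| = 2
|A| = 7, |B| = 4
Dice = 2*2 / (7+4)
= 4 / 11 = 4/11

4/11


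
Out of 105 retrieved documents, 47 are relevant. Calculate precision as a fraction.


Precision = relevant_retrieved / total_retrieved
= 47 / 105
= 47 / (47 + 58)
= 47/105

47/105


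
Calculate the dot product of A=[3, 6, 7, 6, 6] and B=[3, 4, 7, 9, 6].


Dot product = sum of element-wise products
A[0]*B[0] = 3*3 = 9
A[1]*B[1] = 6*4 = 24
A[2]*B[2] = 7*7 = 49
A[3]*B[3] = 6*9 = 54
A[4]*B[4] = 6*6 = 36
Sum = 9 + 24 + 49 + 54 + 36 = 172

172


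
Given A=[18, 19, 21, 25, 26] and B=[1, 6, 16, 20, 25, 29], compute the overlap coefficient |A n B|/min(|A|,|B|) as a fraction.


A intersect B = [25]
|A intersect B| = 1
min(|A|, |B|) = min(5, 6) = 5
Overlap = 1 / 5 = 1/5

1/5


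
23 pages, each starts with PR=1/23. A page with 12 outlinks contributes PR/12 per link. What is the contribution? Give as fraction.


Initial PR = 1/23 = 1/23
Outlinks = 12
Contribution per link = PR / outlinks
= 1/23 / 12
= 1/276

1/276


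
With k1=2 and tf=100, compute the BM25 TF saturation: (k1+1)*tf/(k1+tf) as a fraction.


BM25 TF component = (k1+1)*tf / (k1+tf)
k1 = 2, tf = 100
Numerator = (2+1)*100 = 300
Denominator = 2 + 100 = 102
= 300/102 = 50/17

50/17


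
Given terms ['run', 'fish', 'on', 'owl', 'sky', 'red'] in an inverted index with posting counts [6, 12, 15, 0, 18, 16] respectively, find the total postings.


Summing posting list sizes:
'run': 6 postings
'fish': 12 postings
'on': 15 postings
'owl': 0 postings
'sky': 18 postings
'red': 16 postings
Total = 6 + 12 + 15 + 0 + 18 + 16 = 67

67


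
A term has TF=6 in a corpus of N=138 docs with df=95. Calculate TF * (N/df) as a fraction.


TF * (N/df)
= 6 * (138/95)
= 6 * 138/95
= 828/95

828/95


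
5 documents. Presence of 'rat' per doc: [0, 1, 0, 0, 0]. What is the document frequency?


Checking each document for 'rat':
Doc 1: absent
Doc 2: present
Doc 3: absent
Doc 4: absent
Doc 5: absent
df = sum of presences = 0 + 1 + 0 + 0 + 0 = 1

1


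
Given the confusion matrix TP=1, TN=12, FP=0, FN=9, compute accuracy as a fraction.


Accuracy = (TP + TN) / (TP + TN + FP + FN)
TP + TN = 1 + 12 = 13
Total = 1 + 12 + 0 + 9 = 22
Accuracy = 13 / 22 = 13/22

13/22


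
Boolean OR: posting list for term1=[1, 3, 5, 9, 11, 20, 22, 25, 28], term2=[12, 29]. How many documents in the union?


Boolean OR: find union of posting lists
term1 docs: [1, 3, 5, 9, 11, 20, 22, 25, 28]
term2 docs: [12, 29]
Union: [1, 3, 5, 9, 11, 12, 20, 22, 25, 28, 29]
|union| = 11

11


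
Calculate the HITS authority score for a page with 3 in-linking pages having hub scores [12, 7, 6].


Authority = sum of hub scores of in-linkers
In-link 1: hub score = 12
In-link 2: hub score = 7
In-link 3: hub score = 6
Authority = 12 + 7 + 6 = 25

25


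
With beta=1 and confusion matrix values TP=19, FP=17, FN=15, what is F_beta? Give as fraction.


P = TP/(TP+FP) = 19/36 = 19/36
R = TP/(TP+FN) = 19/34 = 19/34
beta^2 = 1^2 = 1
(1 + beta^2) = 2
Numerator = (1+beta^2)*P*R = 361/612
Denominator = beta^2*P + R = 19/36 + 19/34 = 665/612
F_beta = 19/35

19/35


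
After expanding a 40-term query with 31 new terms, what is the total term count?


Original terms: 40
Expansion terms: 31
Total = 40 + 31 = 71

71


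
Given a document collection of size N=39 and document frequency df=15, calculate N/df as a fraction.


IDF ratio = N / df
= 39 / 15
= 13/5

13/5


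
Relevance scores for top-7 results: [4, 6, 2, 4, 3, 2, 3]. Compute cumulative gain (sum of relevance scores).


Cumulative Gain = sum of relevance scores
Position 1: rel=4, running sum=4
Position 2: rel=6, running sum=10
Position 3: rel=2, running sum=12
Position 4: rel=4, running sum=16
Position 5: rel=3, running sum=19
Position 6: rel=2, running sum=21
Position 7: rel=3, running sum=24
CG = 24

24


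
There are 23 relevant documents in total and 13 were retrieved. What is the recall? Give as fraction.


Recall = retrieved_relevant / total_relevant
= 13 / 23
= 13 / (13 + 10)
= 13/23

13/23


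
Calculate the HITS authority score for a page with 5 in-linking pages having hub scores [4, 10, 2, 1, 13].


Authority = sum of hub scores of in-linkers
In-link 1: hub score = 4
In-link 2: hub score = 10
In-link 3: hub score = 2
In-link 4: hub score = 1
In-link 5: hub score = 13
Authority = 4 + 10 + 2 + 1 + 13 = 30

30


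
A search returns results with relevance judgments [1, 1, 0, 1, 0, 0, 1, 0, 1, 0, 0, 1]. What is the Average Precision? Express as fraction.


Computing P@k for each relevant position:
Position 1: relevant, P@1 = 1/1 = 1
Position 2: relevant, P@2 = 2/2 = 1
Position 3: not relevant
Position 4: relevant, P@4 = 3/4 = 3/4
Position 5: not relevant
Position 6: not relevant
Position 7: relevant, P@7 = 4/7 = 4/7
Position 8: not relevant
Position 9: relevant, P@9 = 5/9 = 5/9
Position 10: not relevant
Position 11: not relevant
Position 12: relevant, P@12 = 6/12 = 1/2
Sum of P@k = 1 + 1 + 3/4 + 4/7 + 5/9 + 1/2 = 1103/252
AP = 1103/252 / 6 = 1103/1512

1103/1512


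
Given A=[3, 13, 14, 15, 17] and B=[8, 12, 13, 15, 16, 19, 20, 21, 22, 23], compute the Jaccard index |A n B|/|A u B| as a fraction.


A intersect B = [13, 15]
|A intersect B| = 2
A union B = [3, 8, 12, 13, 14, 15, 16, 17, 19, 20, 21, 22, 23]
|A union B| = 13
Jaccard = 2/13 = 2/13

2/13


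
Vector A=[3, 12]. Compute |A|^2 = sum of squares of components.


|A|^2 = sum of squared components
A[0]^2 = 3^2 = 9
A[1]^2 = 12^2 = 144
Sum = 9 + 144 = 153

153


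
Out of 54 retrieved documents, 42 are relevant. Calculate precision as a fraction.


Precision = relevant_retrieved / total_retrieved
= 42 / 54
= 42 / (42 + 12)
= 7/9

7/9


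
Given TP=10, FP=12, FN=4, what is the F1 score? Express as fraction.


F1 = 2 * P * R / (P + R)
P = TP/(TP+FP) = 10/22 = 5/11
R = TP/(TP+FN) = 10/14 = 5/7
2 * P * R = 2 * 5/11 * 5/7 = 50/77
P + R = 5/11 + 5/7 = 90/77
F1 = 50/77 / 90/77 = 5/9

5/9


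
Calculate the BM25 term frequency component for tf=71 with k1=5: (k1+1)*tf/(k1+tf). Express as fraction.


BM25 TF component = (k1+1)*tf / (k1+tf)
k1 = 5, tf = 71
Numerator = (5+1)*71 = 426
Denominator = 5 + 71 = 76
= 426/76 = 213/38

213/38


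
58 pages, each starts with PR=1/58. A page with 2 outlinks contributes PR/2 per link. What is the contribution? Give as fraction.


Initial PR = 1/58 = 1/58
Outlinks = 2
Contribution per link = PR / outlinks
= 1/58 / 2
= 1/116

1/116


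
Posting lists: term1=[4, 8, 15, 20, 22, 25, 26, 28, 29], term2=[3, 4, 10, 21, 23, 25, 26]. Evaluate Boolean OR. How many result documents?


Boolean OR: find union of posting lists
term1 docs: [4, 8, 15, 20, 22, 25, 26, 28, 29]
term2 docs: [3, 4, 10, 21, 23, 25, 26]
Union: [3, 4, 8, 10, 15, 20, 21, 22, 23, 25, 26, 28, 29]
|union| = 13

13


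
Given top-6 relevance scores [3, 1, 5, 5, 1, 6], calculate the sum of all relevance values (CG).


Cumulative Gain = sum of relevance scores
Position 1: rel=3, running sum=3
Position 2: rel=1, running sum=4
Position 3: rel=5, running sum=9
Position 4: rel=5, running sum=14
Position 5: rel=1, running sum=15
Position 6: rel=6, running sum=21
CG = 21

21


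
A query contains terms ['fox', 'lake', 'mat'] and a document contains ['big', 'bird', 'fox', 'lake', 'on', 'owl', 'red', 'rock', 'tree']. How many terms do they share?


Query terms: ['fox', 'lake', 'mat']
Document terms: ['big', 'bird', 'fox', 'lake', 'on', 'owl', 'red', 'rock', 'tree']
Common terms: ['fox', 'lake']
Overlap count = 2

2


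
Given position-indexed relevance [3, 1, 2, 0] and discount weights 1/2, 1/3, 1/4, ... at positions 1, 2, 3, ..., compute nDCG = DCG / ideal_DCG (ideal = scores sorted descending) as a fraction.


Position discount weights w_i = 1/(i+1) for i=1..4:
Weights = [1/2, 1/3, 1/4, 1/5]
Actual relevance: [3, 1, 2, 0]
DCG = 3/2 + 1/3 + 2/4 + 0/5 = 7/3
Ideal relevance (sorted desc): [3, 2, 1, 0]
Ideal DCG = 3/2 + 2/3 + 1/4 + 0/5 = 29/12
nDCG = DCG / ideal_DCG = 7/3 / 29/12 = 28/29

28/29


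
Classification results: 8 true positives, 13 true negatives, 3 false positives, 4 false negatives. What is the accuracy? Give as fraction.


Accuracy = (TP + TN) / (TP + TN + FP + FN)
TP + TN = 8 + 13 = 21
Total = 8 + 13 + 3 + 4 = 28
Accuracy = 21 / 28 = 3/4

3/4


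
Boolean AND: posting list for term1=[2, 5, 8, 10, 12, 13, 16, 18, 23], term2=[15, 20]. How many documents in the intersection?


Boolean AND: find intersection of posting lists
term1 docs: [2, 5, 8, 10, 12, 13, 16, 18, 23]
term2 docs: [15, 20]
Intersection: []
|intersection| = 0

0


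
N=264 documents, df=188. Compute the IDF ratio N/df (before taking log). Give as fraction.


IDF ratio = N / df
= 264 / 188
= 66/47

66/47


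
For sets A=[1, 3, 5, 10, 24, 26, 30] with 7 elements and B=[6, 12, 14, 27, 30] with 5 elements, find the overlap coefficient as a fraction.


A intersect B = [30]
|A intersect B| = 1
min(|A|, |B|) = min(7, 5) = 5
Overlap = 1 / 5 = 1/5

1/5


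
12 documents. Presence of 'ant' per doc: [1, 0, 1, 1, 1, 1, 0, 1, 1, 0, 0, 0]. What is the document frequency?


Checking each document for 'ant':
Doc 1: present
Doc 2: absent
Doc 3: present
Doc 4: present
Doc 5: present
Doc 6: present
Doc 7: absent
Doc 8: present
Doc 9: present
Doc 10: absent
Doc 11: absent
Doc 12: absent
df = sum of presences = 1 + 0 + 1 + 1 + 1 + 1 + 0 + 1 + 1 + 0 + 0 + 0 = 7

7


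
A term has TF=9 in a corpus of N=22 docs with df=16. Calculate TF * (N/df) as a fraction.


TF * (N/df)
= 9 * (22/16)
= 9 * 11/8
= 99/8

99/8


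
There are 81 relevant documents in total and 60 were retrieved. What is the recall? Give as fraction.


Recall = retrieved_relevant / total_relevant
= 60 / 81
= 60 / (60 + 21)
= 20/27

20/27


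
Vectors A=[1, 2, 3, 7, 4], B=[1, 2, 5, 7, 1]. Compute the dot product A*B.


Dot product = sum of element-wise products
A[0]*B[0] = 1*1 = 1
A[1]*B[1] = 2*2 = 4
A[2]*B[2] = 3*5 = 15
A[3]*B[3] = 7*7 = 49
A[4]*B[4] = 4*1 = 4
Sum = 1 + 4 + 15 + 49 + 4 = 73

73


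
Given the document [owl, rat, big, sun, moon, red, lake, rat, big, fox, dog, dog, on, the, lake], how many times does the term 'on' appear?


Document has 15 words
Scanning for 'on':
Found at positions: [12]
Count = 1

1


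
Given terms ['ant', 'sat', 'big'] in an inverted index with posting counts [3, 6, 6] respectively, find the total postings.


Summing posting list sizes:
'ant': 3 postings
'sat': 6 postings
'big': 6 postings
Total = 3 + 6 + 6 = 15

15


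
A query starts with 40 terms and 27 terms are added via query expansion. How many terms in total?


Original terms: 40
Expansion terms: 27
Total = 40 + 27 = 67

67


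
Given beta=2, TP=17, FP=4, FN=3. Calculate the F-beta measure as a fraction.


P = TP/(TP+FP) = 17/21 = 17/21
R = TP/(TP+FN) = 17/20 = 17/20
beta^2 = 2^2 = 4
(1 + beta^2) = 5
Numerator = (1+beta^2)*P*R = 289/84
Denominator = beta^2*P + R = 68/21 + 17/20 = 1717/420
F_beta = 85/101

85/101


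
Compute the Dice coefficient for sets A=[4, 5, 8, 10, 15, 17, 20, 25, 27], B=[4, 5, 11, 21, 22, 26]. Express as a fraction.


A intersect B = [4, 5]
|A intersect B| = 2
|A| = 9, |B| = 6
Dice = 2*2 / (9+6)
= 4 / 15 = 4/15

4/15


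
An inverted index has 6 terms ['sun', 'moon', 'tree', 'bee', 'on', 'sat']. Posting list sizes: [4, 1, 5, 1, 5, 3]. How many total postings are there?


Summing posting list sizes:
'sun': 4 postings
'moon': 1 postings
'tree': 5 postings
'bee': 1 postings
'on': 5 postings
'sat': 3 postings
Total = 4 + 1 + 5 + 1 + 5 + 3 = 19

19


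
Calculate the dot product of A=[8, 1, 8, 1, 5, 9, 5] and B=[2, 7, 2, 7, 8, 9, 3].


Dot product = sum of element-wise products
A[0]*B[0] = 8*2 = 16
A[1]*B[1] = 1*7 = 7
A[2]*B[2] = 8*2 = 16
A[3]*B[3] = 1*7 = 7
A[4]*B[4] = 5*8 = 40
A[5]*B[5] = 9*9 = 81
A[6]*B[6] = 5*3 = 15
Sum = 16 + 7 + 16 + 7 + 40 + 81 + 15 = 182

182


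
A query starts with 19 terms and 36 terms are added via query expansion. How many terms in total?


Original terms: 19
Expansion terms: 36
Total = 19 + 36 = 55

55


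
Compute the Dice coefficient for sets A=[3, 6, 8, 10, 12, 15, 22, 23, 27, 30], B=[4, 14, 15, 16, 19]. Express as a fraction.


A intersect B = [15]
|A intersect B| = 1
|A| = 10, |B| = 5
Dice = 2*1 / (10+5)
= 2 / 15 = 2/15

2/15


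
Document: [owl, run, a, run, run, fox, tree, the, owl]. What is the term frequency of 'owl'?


Document has 9 words
Scanning for 'owl':
Found at positions: [0, 8]
Count = 2

2


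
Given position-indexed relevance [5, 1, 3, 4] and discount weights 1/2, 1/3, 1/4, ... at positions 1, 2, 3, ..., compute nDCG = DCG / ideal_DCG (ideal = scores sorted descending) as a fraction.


Position discount weights w_i = 1/(i+1) for i=1..4:
Weights = [1/2, 1/3, 1/4, 1/5]
Actual relevance: [5, 1, 3, 4]
DCG = 5/2 + 1/3 + 3/4 + 4/5 = 263/60
Ideal relevance (sorted desc): [5, 4, 3, 1]
Ideal DCG = 5/2 + 4/3 + 3/4 + 1/5 = 287/60
nDCG = DCG / ideal_DCG = 263/60 / 287/60 = 263/287

263/287


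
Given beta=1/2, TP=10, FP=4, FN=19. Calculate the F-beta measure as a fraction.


P = TP/(TP+FP) = 10/14 = 5/7
R = TP/(TP+FN) = 10/29 = 10/29
beta^2 = 1/2^2 = 1/4
(1 + beta^2) = 5/4
Numerator = (1+beta^2)*P*R = 125/406
Denominator = beta^2*P + R = 5/28 + 10/29 = 425/812
F_beta = 10/17

10/17


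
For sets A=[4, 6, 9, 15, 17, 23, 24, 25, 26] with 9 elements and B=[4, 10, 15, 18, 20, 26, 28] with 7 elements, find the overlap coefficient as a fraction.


A intersect B = [4, 15, 26]
|A intersect B| = 3
min(|A|, |B|) = min(9, 7) = 7
Overlap = 3 / 7 = 3/7

3/7


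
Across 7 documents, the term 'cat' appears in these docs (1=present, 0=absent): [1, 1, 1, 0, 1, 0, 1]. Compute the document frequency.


Checking each document for 'cat':
Doc 1: present
Doc 2: present
Doc 3: present
Doc 4: absent
Doc 5: present
Doc 6: absent
Doc 7: present
df = sum of presences = 1 + 1 + 1 + 0 + 1 + 0 + 1 = 5

5


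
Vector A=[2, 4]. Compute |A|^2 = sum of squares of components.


|A|^2 = sum of squared components
A[0]^2 = 2^2 = 4
A[1]^2 = 4^2 = 16
Sum = 4 + 16 = 20

20


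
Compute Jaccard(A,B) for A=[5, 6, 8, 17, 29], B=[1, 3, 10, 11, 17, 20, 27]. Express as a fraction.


A intersect B = [17]
|A intersect B| = 1
A union B = [1, 3, 5, 6, 8, 10, 11, 17, 20, 27, 29]
|A union B| = 11
Jaccard = 1/11 = 1/11

1/11


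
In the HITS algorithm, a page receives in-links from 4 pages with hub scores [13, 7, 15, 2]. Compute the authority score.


Authority = sum of hub scores of in-linkers
In-link 1: hub score = 13
In-link 2: hub score = 7
In-link 3: hub score = 15
In-link 4: hub score = 2
Authority = 13 + 7 + 15 + 2 = 37

37


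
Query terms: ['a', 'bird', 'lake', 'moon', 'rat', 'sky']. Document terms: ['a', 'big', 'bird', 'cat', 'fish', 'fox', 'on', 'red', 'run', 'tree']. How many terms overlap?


Query terms: ['a', 'bird', 'lake', 'moon', 'rat', 'sky']
Document terms: ['a', 'big', 'bird', 'cat', 'fish', 'fox', 'on', 'red', 'run', 'tree']
Common terms: ['a', 'bird']
Overlap count = 2

2


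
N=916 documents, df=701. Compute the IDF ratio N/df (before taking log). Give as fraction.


IDF ratio = N / df
= 916 / 701
= 916/701

916/701


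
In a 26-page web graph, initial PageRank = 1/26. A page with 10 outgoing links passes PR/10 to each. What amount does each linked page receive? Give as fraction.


Initial PR = 1/26 = 1/26
Outlinks = 10
Contribution per link = PR / outlinks
= 1/26 / 10
= 1/260

1/260


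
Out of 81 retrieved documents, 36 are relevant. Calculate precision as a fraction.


Precision = relevant_retrieved / total_retrieved
= 36 / 81
= 36 / (36 + 45)
= 4/9

4/9


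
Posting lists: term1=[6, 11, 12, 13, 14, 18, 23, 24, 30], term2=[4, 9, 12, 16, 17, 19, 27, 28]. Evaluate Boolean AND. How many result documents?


Boolean AND: find intersection of posting lists
term1 docs: [6, 11, 12, 13, 14, 18, 23, 24, 30]
term2 docs: [4, 9, 12, 16, 17, 19, 27, 28]
Intersection: [12]
|intersection| = 1

1


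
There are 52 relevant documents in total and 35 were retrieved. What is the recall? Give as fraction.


Recall = retrieved_relevant / total_relevant
= 35 / 52
= 35 / (35 + 17)
= 35/52

35/52


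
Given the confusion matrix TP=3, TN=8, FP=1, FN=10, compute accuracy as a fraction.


Accuracy = (TP + TN) / (TP + TN + FP + FN)
TP + TN = 3 + 8 = 11
Total = 3 + 8 + 1 + 10 = 22
Accuracy = 11 / 22 = 1/2

1/2


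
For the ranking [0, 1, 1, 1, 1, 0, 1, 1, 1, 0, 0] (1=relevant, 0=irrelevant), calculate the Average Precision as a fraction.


Computing P@k for each relevant position:
Position 1: not relevant
Position 2: relevant, P@2 = 1/2 = 1/2
Position 3: relevant, P@3 = 2/3 = 2/3
Position 4: relevant, P@4 = 3/4 = 3/4
Position 5: relevant, P@5 = 4/5 = 4/5
Position 6: not relevant
Position 7: relevant, P@7 = 5/7 = 5/7
Position 8: relevant, P@8 = 6/8 = 3/4
Position 9: relevant, P@9 = 7/9 = 7/9
Position 10: not relevant
Position 11: not relevant
Sum of P@k = 1/2 + 2/3 + 3/4 + 4/5 + 5/7 + 3/4 + 7/9 = 1562/315
AP = 1562/315 / 7 = 1562/2205

1562/2205


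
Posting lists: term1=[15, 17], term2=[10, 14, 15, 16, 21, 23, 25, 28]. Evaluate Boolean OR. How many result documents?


Boolean OR: find union of posting lists
term1 docs: [15, 17]
term2 docs: [10, 14, 15, 16, 21, 23, 25, 28]
Union: [10, 14, 15, 16, 17, 21, 23, 25, 28]
|union| = 9

9


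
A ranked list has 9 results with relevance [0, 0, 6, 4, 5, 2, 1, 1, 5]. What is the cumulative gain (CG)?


Cumulative Gain = sum of relevance scores
Position 1: rel=0, running sum=0
Position 2: rel=0, running sum=0
Position 3: rel=6, running sum=6
Position 4: rel=4, running sum=10
Position 5: rel=5, running sum=15
Position 6: rel=2, running sum=17
Position 7: rel=1, running sum=18
Position 8: rel=1, running sum=19
Position 9: rel=5, running sum=24
CG = 24

24


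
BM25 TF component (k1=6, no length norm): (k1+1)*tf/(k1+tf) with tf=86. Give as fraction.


BM25 TF component = (k1+1)*tf / (k1+tf)
k1 = 6, tf = 86
Numerator = (6+1)*86 = 602
Denominator = 6 + 86 = 92
= 602/92 = 301/46

301/46


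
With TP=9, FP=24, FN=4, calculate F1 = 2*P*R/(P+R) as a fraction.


F1 = 2 * P * R / (P + R)
P = TP/(TP+FP) = 9/33 = 3/11
R = TP/(TP+FN) = 9/13 = 9/13
2 * P * R = 2 * 3/11 * 9/13 = 54/143
P + R = 3/11 + 9/13 = 138/143
F1 = 54/143 / 138/143 = 9/23

9/23


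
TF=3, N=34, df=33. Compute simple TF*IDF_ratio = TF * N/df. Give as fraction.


TF * (N/df)
= 3 * (34/33)
= 3 * 34/33
= 34/11

34/11


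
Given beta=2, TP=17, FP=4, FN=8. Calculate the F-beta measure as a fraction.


P = TP/(TP+FP) = 17/21 = 17/21
R = TP/(TP+FN) = 17/25 = 17/25
beta^2 = 2^2 = 4
(1 + beta^2) = 5
Numerator = (1+beta^2)*P*R = 289/105
Denominator = beta^2*P + R = 68/21 + 17/25 = 2057/525
F_beta = 85/121

85/121


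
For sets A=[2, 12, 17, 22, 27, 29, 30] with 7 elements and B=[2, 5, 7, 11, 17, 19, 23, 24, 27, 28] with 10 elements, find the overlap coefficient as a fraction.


A intersect B = [2, 17, 27]
|A intersect B| = 3
min(|A|, |B|) = min(7, 10) = 7
Overlap = 3 / 7 = 3/7

3/7


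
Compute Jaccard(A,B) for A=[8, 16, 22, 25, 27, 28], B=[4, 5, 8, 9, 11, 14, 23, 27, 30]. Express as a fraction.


A intersect B = [8, 27]
|A intersect B| = 2
A union B = [4, 5, 8, 9, 11, 14, 16, 22, 23, 25, 27, 28, 30]
|A union B| = 13
Jaccard = 2/13 = 2/13

2/13


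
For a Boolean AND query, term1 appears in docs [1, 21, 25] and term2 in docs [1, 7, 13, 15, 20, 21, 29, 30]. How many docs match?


Boolean AND: find intersection of posting lists
term1 docs: [1, 21, 25]
term2 docs: [1, 7, 13, 15, 20, 21, 29, 30]
Intersection: [1, 21]
|intersection| = 2

2


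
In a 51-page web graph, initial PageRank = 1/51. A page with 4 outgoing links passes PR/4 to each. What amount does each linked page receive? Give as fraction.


Initial PR = 1/51 = 1/51
Outlinks = 4
Contribution per link = PR / outlinks
= 1/51 / 4
= 1/204

1/204


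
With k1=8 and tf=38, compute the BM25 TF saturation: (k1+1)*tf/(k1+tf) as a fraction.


BM25 TF component = (k1+1)*tf / (k1+tf)
k1 = 8, tf = 38
Numerator = (8+1)*38 = 342
Denominator = 8 + 38 = 46
= 342/46 = 171/23

171/23


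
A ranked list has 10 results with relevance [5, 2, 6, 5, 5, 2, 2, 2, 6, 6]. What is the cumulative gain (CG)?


Cumulative Gain = sum of relevance scores
Position 1: rel=5, running sum=5
Position 2: rel=2, running sum=7
Position 3: rel=6, running sum=13
Position 4: rel=5, running sum=18
Position 5: rel=5, running sum=23
Position 6: rel=2, running sum=25
Position 7: rel=2, running sum=27
Position 8: rel=2, running sum=29
Position 9: rel=6, running sum=35
Position 10: rel=6, running sum=41
CG = 41

41


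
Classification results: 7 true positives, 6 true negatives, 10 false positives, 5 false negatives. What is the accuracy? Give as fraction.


Accuracy = (TP + TN) / (TP + TN + FP + FN)
TP + TN = 7 + 6 = 13
Total = 7 + 6 + 10 + 5 = 28
Accuracy = 13 / 28 = 13/28

13/28


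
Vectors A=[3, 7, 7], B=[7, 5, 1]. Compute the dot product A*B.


Dot product = sum of element-wise products
A[0]*B[0] = 3*7 = 21
A[1]*B[1] = 7*5 = 35
A[2]*B[2] = 7*1 = 7
Sum = 21 + 35 + 7 = 63

63


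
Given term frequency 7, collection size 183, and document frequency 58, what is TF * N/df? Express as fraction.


TF * (N/df)
= 7 * (183/58)
= 7 * 183/58
= 1281/58

1281/58


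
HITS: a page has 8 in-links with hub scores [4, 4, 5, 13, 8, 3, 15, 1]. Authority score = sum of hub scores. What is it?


Authority = sum of hub scores of in-linkers
In-link 1: hub score = 4
In-link 2: hub score = 4
In-link 3: hub score = 5
In-link 4: hub score = 13
In-link 5: hub score = 8
In-link 6: hub score = 3
In-link 7: hub score = 15
In-link 8: hub score = 1
Authority = 4 + 4 + 5 + 13 + 8 + 3 + 15 + 1 = 53

53


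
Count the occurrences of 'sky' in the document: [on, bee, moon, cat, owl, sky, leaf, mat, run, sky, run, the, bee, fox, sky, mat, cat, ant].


Document has 18 words
Scanning for 'sky':
Found at positions: [5, 9, 14]
Count = 3

3


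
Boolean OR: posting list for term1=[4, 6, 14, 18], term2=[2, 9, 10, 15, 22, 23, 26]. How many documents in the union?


Boolean OR: find union of posting lists
term1 docs: [4, 6, 14, 18]
term2 docs: [2, 9, 10, 15, 22, 23, 26]
Union: [2, 4, 6, 9, 10, 14, 15, 18, 22, 23, 26]
|union| = 11

11


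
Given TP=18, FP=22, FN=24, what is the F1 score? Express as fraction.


F1 = 2 * P * R / (P + R)
P = TP/(TP+FP) = 18/40 = 9/20
R = TP/(TP+FN) = 18/42 = 3/7
2 * P * R = 2 * 9/20 * 3/7 = 27/70
P + R = 9/20 + 3/7 = 123/140
F1 = 27/70 / 123/140 = 18/41

18/41


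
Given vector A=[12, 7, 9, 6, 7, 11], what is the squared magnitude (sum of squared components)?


|A|^2 = sum of squared components
A[0]^2 = 12^2 = 144
A[1]^2 = 7^2 = 49
A[2]^2 = 9^2 = 81
A[3]^2 = 6^2 = 36
A[4]^2 = 7^2 = 49
A[5]^2 = 11^2 = 121
Sum = 144 + 49 + 81 + 36 + 49 + 121 = 480

480


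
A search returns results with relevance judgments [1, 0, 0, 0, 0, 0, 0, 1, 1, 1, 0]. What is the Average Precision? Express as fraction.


Computing P@k for each relevant position:
Position 1: relevant, P@1 = 1/1 = 1
Position 2: not relevant
Position 3: not relevant
Position 4: not relevant
Position 5: not relevant
Position 6: not relevant
Position 7: not relevant
Position 8: relevant, P@8 = 2/8 = 1/4
Position 9: relevant, P@9 = 3/9 = 1/3
Position 10: relevant, P@10 = 4/10 = 2/5
Position 11: not relevant
Sum of P@k = 1 + 1/4 + 1/3 + 2/5 = 119/60
AP = 119/60 / 4 = 119/240

119/240


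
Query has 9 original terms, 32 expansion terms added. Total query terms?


Original terms: 9
Expansion terms: 32
Total = 9 + 32 = 41

41


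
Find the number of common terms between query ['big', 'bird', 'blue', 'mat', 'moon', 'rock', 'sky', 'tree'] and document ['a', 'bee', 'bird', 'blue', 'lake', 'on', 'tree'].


Query terms: ['big', 'bird', 'blue', 'mat', 'moon', 'rock', 'sky', 'tree']
Document terms: ['a', 'bee', 'bird', 'blue', 'lake', 'on', 'tree']
Common terms: ['bird', 'blue', 'tree']
Overlap count = 3

3


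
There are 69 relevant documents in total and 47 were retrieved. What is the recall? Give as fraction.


Recall = retrieved_relevant / total_relevant
= 47 / 69
= 47 / (47 + 22)
= 47/69

47/69


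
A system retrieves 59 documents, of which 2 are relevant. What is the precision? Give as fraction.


Precision = relevant_retrieved / total_retrieved
= 2 / 59
= 2 / (2 + 57)
= 2/59

2/59


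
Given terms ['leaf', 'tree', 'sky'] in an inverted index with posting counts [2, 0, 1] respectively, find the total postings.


Summing posting list sizes:
'leaf': 2 postings
'tree': 0 postings
'sky': 1 postings
Total = 2 + 0 + 1 = 3

3


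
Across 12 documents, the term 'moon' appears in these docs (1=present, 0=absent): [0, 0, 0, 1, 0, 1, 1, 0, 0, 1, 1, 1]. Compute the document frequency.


Checking each document for 'moon':
Doc 1: absent
Doc 2: absent
Doc 3: absent
Doc 4: present
Doc 5: absent
Doc 6: present
Doc 7: present
Doc 8: absent
Doc 9: absent
Doc 10: present
Doc 11: present
Doc 12: present
df = sum of presences = 0 + 0 + 0 + 1 + 0 + 1 + 1 + 0 + 0 + 1 + 1 + 1 = 6

6


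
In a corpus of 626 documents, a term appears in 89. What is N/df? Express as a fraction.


IDF ratio = N / df
= 626 / 89
= 626/89

626/89


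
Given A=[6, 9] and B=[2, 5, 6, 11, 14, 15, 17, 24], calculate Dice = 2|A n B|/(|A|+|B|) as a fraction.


A intersect B = [6]
|A intersect B| = 1
|A| = 2, |B| = 8
Dice = 2*1 / (2+8)
= 2 / 10 = 1/5

1/5


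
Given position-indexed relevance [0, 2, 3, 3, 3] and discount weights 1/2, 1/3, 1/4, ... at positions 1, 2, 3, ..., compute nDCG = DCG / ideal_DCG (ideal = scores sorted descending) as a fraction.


Position discount weights w_i = 1/(i+1) for i=1..5:
Weights = [1/2, 1/3, 1/4, 1/5, 1/6]
Actual relevance: [0, 2, 3, 3, 3]
DCG = 0/2 + 2/3 + 3/4 + 3/5 + 3/6 = 151/60
Ideal relevance (sorted desc): [3, 3, 3, 2, 0]
Ideal DCG = 3/2 + 3/3 + 3/4 + 2/5 + 0/6 = 73/20
nDCG = DCG / ideal_DCG = 151/60 / 73/20 = 151/219

151/219


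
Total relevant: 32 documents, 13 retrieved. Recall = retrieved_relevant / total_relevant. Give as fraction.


Recall = retrieved_relevant / total_relevant
= 13 / 32
= 13 / (13 + 19)
= 13/32

13/32


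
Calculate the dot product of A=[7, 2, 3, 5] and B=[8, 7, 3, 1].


Dot product = sum of element-wise products
A[0]*B[0] = 7*8 = 56
A[1]*B[1] = 2*7 = 14
A[2]*B[2] = 3*3 = 9
A[3]*B[3] = 5*1 = 5
Sum = 56 + 14 + 9 + 5 = 84

84


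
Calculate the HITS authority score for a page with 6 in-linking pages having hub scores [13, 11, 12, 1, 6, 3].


Authority = sum of hub scores of in-linkers
In-link 1: hub score = 13
In-link 2: hub score = 11
In-link 3: hub score = 12
In-link 4: hub score = 1
In-link 5: hub score = 6
In-link 6: hub score = 3
Authority = 13 + 11 + 12 + 1 + 6 + 3 = 46

46


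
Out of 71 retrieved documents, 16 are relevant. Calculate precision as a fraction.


Precision = relevant_retrieved / total_retrieved
= 16 / 71
= 16 / (16 + 55)
= 16/71

16/71


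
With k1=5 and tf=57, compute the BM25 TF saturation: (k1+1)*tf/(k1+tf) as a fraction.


BM25 TF component = (k1+1)*tf / (k1+tf)
k1 = 5, tf = 57
Numerator = (5+1)*57 = 342
Denominator = 5 + 57 = 62
= 342/62 = 171/31

171/31


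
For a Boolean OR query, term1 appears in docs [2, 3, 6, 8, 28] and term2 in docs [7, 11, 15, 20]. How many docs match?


Boolean OR: find union of posting lists
term1 docs: [2, 3, 6, 8, 28]
term2 docs: [7, 11, 15, 20]
Union: [2, 3, 6, 7, 8, 11, 15, 20, 28]
|union| = 9

9


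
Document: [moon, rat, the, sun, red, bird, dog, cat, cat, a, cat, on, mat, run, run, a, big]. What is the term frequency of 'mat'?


Document has 17 words
Scanning for 'mat':
Found at positions: [12]
Count = 1

1


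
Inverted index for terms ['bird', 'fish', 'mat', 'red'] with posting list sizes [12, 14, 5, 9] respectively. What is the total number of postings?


Summing posting list sizes:
'bird': 12 postings
'fish': 14 postings
'mat': 5 postings
'red': 9 postings
Total = 12 + 14 + 5 + 9 = 40

40


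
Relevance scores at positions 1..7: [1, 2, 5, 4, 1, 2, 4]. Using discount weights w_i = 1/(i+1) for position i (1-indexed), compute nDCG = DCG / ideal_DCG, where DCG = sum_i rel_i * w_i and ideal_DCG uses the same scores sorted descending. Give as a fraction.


Position discount weights w_i = 1/(i+1) for i=1..7:
Weights = [1/2, 1/3, 1/4, 1/5, 1/6, 1/7, 1/8]
Actual relevance: [1, 2, 5, 4, 1, 2, 4]
DCG = 1/2 + 2/3 + 5/4 + 4/5 + 1/6 + 2/7 + 4/8 = 1751/420
Ideal relevance (sorted desc): [5, 4, 4, 2, 2, 1, 1]
Ideal DCG = 5/2 + 4/3 + 4/4 + 2/5 + 2/6 + 1/7 + 1/8 = 4901/840
nDCG = DCG / ideal_DCG = 1751/420 / 4901/840 = 3502/4901

3502/4901


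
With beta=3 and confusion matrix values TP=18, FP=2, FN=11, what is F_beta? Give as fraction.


P = TP/(TP+FP) = 18/20 = 9/10
R = TP/(TP+FN) = 18/29 = 18/29
beta^2 = 3^2 = 9
(1 + beta^2) = 10
Numerator = (1+beta^2)*P*R = 162/29
Denominator = beta^2*P + R = 81/10 + 18/29 = 2529/290
F_beta = 180/281

180/281


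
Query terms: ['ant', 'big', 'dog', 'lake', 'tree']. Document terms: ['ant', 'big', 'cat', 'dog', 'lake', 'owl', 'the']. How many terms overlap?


Query terms: ['ant', 'big', 'dog', 'lake', 'tree']
Document terms: ['ant', 'big', 'cat', 'dog', 'lake', 'owl', 'the']
Common terms: ['ant', 'big', 'dog', 'lake']
Overlap count = 4

4


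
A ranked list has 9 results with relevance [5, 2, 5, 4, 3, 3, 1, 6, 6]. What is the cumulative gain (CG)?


Cumulative Gain = sum of relevance scores
Position 1: rel=5, running sum=5
Position 2: rel=2, running sum=7
Position 3: rel=5, running sum=12
Position 4: rel=4, running sum=16
Position 5: rel=3, running sum=19
Position 6: rel=3, running sum=22
Position 7: rel=1, running sum=23
Position 8: rel=6, running sum=29
Position 9: rel=6, running sum=35
CG = 35

35


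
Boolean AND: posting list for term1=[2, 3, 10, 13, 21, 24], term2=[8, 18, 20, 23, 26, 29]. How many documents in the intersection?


Boolean AND: find intersection of posting lists
term1 docs: [2, 3, 10, 13, 21, 24]
term2 docs: [8, 18, 20, 23, 26, 29]
Intersection: []
|intersection| = 0

0


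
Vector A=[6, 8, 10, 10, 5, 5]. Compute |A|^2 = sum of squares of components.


|A|^2 = sum of squared components
A[0]^2 = 6^2 = 36
A[1]^2 = 8^2 = 64
A[2]^2 = 10^2 = 100
A[3]^2 = 10^2 = 100
A[4]^2 = 5^2 = 25
A[5]^2 = 5^2 = 25
Sum = 36 + 64 + 100 + 100 + 25 + 25 = 350

350


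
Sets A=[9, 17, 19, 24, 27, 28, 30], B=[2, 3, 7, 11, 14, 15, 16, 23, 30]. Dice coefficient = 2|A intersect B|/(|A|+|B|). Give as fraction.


A intersect B = [30]
|A intersect B| = 1
|A| = 7, |B| = 9
Dice = 2*1 / (7+9)
= 2 / 16 = 1/8

1/8


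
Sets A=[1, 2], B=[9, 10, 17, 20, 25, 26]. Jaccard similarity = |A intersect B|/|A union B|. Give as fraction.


A intersect B = []
|A intersect B| = 0
A union B = [1, 2, 9, 10, 17, 20, 25, 26]
|A union B| = 8
Jaccard = 0/8 = 0

0


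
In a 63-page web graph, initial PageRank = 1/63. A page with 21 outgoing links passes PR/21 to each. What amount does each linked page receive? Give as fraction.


Initial PR = 1/63 = 1/63
Outlinks = 21
Contribution per link = PR / outlinks
= 1/63 / 21
= 1/1323

1/1323


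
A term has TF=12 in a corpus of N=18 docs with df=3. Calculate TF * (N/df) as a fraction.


TF * (N/df)
= 12 * (18/3)
= 12 * 6
= 72

72


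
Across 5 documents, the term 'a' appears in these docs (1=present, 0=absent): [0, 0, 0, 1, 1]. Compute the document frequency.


Checking each document for 'a':
Doc 1: absent
Doc 2: absent
Doc 3: absent
Doc 4: present
Doc 5: present
df = sum of presences = 0 + 0 + 0 + 1 + 1 = 2

2


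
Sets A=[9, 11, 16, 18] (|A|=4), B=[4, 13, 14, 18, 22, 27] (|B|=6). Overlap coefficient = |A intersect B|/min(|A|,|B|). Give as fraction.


A intersect B = [18]
|A intersect B| = 1
min(|A|, |B|) = min(4, 6) = 4
Overlap = 1 / 4 = 1/4

1/4


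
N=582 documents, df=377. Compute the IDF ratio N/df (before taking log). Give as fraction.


IDF ratio = N / df
= 582 / 377
= 582/377

582/377


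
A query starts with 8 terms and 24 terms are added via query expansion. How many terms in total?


Original terms: 8
Expansion terms: 24
Total = 8 + 24 = 32

32


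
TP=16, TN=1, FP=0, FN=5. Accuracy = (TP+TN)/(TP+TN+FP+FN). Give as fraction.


Accuracy = (TP + TN) / (TP + TN + FP + FN)
TP + TN = 16 + 1 = 17
Total = 16 + 1 + 0 + 5 = 22
Accuracy = 17 / 22 = 17/22

17/22


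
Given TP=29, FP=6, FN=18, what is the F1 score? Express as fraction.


F1 = 2 * P * R / (P + R)
P = TP/(TP+FP) = 29/35 = 29/35
R = TP/(TP+FN) = 29/47 = 29/47
2 * P * R = 2 * 29/35 * 29/47 = 1682/1645
P + R = 29/35 + 29/47 = 2378/1645
F1 = 1682/1645 / 2378/1645 = 29/41

29/41


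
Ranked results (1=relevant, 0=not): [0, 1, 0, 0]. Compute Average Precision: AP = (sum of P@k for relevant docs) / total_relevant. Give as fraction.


Computing P@k for each relevant position:
Position 1: not relevant
Position 2: relevant, P@2 = 1/2 = 1/2
Position 3: not relevant
Position 4: not relevant
Sum of P@k = 1/2 = 1/2
AP = 1/2 / 1 = 1/2

1/2


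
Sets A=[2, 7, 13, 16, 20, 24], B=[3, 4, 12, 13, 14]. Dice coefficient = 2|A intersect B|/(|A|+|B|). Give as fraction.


A intersect B = [13]
|A intersect B| = 1
|A| = 6, |B| = 5
Dice = 2*1 / (6+5)
= 2 / 11 = 2/11

2/11


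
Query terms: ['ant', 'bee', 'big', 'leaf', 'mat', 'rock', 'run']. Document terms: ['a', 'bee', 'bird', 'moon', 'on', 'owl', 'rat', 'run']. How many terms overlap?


Query terms: ['ant', 'bee', 'big', 'leaf', 'mat', 'rock', 'run']
Document terms: ['a', 'bee', 'bird', 'moon', 'on', 'owl', 'rat', 'run']
Common terms: ['bee', 'run']
Overlap count = 2

2


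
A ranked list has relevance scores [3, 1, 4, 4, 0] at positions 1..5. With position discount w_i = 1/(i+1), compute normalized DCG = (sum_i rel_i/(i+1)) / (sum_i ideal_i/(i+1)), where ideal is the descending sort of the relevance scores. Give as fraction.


Position discount weights w_i = 1/(i+1) for i=1..5:
Weights = [1/2, 1/3, 1/4, 1/5, 1/6]
Actual relevance: [3, 1, 4, 4, 0]
DCG = 3/2 + 1/3 + 4/4 + 4/5 + 0/6 = 109/30
Ideal relevance (sorted desc): [4, 4, 3, 1, 0]
Ideal DCG = 4/2 + 4/3 + 3/4 + 1/5 + 0/6 = 257/60
nDCG = DCG / ideal_DCG = 109/30 / 257/60 = 218/257

218/257


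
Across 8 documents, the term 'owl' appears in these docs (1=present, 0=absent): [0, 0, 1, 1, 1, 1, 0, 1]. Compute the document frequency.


Checking each document for 'owl':
Doc 1: absent
Doc 2: absent
Doc 3: present
Doc 4: present
Doc 5: present
Doc 6: present
Doc 7: absent
Doc 8: present
df = sum of presences = 0 + 0 + 1 + 1 + 1 + 1 + 0 + 1 = 5

5


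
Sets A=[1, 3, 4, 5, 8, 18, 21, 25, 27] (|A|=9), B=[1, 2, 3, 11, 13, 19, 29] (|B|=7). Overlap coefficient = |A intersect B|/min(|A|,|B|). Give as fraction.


A intersect B = [1, 3]
|A intersect B| = 2
min(|A|, |B|) = min(9, 7) = 7
Overlap = 2 / 7 = 2/7

2/7


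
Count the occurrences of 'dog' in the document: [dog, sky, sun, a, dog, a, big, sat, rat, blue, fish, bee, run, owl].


Document has 14 words
Scanning for 'dog':
Found at positions: [0, 4]
Count = 2

2


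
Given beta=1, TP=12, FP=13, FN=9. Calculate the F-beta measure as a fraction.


P = TP/(TP+FP) = 12/25 = 12/25
R = TP/(TP+FN) = 12/21 = 4/7
beta^2 = 1^2 = 1
(1 + beta^2) = 2
Numerator = (1+beta^2)*P*R = 96/175
Denominator = beta^2*P + R = 12/25 + 4/7 = 184/175
F_beta = 12/23

12/23


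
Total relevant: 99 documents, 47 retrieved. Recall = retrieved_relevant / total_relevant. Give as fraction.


Recall = retrieved_relevant / total_relevant
= 47 / 99
= 47 / (47 + 52)
= 47/99

47/99


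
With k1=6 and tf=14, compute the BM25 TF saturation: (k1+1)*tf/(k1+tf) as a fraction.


BM25 TF component = (k1+1)*tf / (k1+tf)
k1 = 6, tf = 14
Numerator = (6+1)*14 = 98
Denominator = 6 + 14 = 20
= 98/20 = 49/10

49/10


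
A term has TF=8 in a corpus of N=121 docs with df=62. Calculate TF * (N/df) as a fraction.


TF * (N/df)
= 8 * (121/62)
= 8 * 121/62
= 484/31

484/31


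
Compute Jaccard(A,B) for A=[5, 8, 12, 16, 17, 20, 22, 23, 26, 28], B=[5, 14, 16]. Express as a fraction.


A intersect B = [5, 16]
|A intersect B| = 2
A union B = [5, 8, 12, 14, 16, 17, 20, 22, 23, 26, 28]
|A union B| = 11
Jaccard = 2/11 = 2/11

2/11


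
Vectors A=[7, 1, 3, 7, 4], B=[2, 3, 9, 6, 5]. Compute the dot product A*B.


Dot product = sum of element-wise products
A[0]*B[0] = 7*2 = 14
A[1]*B[1] = 1*3 = 3
A[2]*B[2] = 3*9 = 27
A[3]*B[3] = 7*6 = 42
A[4]*B[4] = 4*5 = 20
Sum = 14 + 3 + 27 + 42 + 20 = 106

106


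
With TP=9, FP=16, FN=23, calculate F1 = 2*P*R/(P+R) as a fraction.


F1 = 2 * P * R / (P + R)
P = TP/(TP+FP) = 9/25 = 9/25
R = TP/(TP+FN) = 9/32 = 9/32
2 * P * R = 2 * 9/25 * 9/32 = 81/400
P + R = 9/25 + 9/32 = 513/800
F1 = 81/400 / 513/800 = 6/19

6/19
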